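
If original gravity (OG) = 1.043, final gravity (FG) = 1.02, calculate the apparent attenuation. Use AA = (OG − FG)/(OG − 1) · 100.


AA = (1.043 − 1.02)/(1.043 − 1) · 100

53.4884 %


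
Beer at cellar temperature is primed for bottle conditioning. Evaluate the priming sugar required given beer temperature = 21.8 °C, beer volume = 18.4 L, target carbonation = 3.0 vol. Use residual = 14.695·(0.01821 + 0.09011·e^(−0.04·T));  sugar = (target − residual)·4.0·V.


residual = 14.695·(0.01821 + 0.09011·e^(−0.04·21.8)) = 0.8212
sugar = (3.0 − 0.8212)·4.0·18.4

160.3561 g


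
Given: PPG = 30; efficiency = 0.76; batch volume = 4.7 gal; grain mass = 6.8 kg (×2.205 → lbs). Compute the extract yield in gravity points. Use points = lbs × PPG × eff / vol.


lbs = 6.8 × 2.205 = 14.9940
points = 14.9940 × 30 × 0.76 / 4.7

72.7369 points


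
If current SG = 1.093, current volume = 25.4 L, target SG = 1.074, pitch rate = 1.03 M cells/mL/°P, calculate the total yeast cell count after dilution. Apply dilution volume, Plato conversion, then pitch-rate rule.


V_w = V·((SG_c−1)/(SG_t−1)−1);  °P = 259 − 259/SG_t;  cells = rate·(V+V_w)·°P
V_w = 25.4·((1.093−1)/(1.074−1)−1) = 6.5216
V_final = 25.4 + 6.5216 = 31.9216
°P = 259 − 259/1.074 = 17.8454
cells = 1.03·31.9216·17.8454

586.7450 billion cells


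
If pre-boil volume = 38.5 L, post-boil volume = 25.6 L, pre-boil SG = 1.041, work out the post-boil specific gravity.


SG_post = 1 + (SG_pre − 1)·V_pre/V_post
pts_pre = (1.041 − 1)·1000 = 41.0000
pts_post = 41.0000·38.5/25.6 = 61.6602
SG_post = 1 + 61.6602/1000

1.0617


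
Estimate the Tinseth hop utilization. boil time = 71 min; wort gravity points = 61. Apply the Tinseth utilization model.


U = 1.65·0.000125^(GP/1000) · (1 − e^(−0.04·t))/4.15
bigness = 1.65·0.000125^(61/1000) = 0.9537
boil_factor = (1 − e^(−0.04·71))/4.15 = 0.2269
U = 0.9537 · 0.2269

0.2164


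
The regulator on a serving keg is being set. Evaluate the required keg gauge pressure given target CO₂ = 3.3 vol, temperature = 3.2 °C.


psi = vols/(0.01821 + 0.09011·e^(−0.04·T)) − 14.695
psi = 3.3/(0.01821 + 0.09011·e^(−0.04·3.2)) − 14.695

19.1534 psi


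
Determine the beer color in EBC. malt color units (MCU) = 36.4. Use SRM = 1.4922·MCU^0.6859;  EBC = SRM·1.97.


SRM = 1.4922·36.4^0.6859 = 17.5625
EBC = 17.5625·1.97

34.5981 EBC


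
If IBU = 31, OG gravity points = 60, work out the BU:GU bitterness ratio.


BU:GU = IBU / OG_points
BU:GU = 31 / 60

0.5167


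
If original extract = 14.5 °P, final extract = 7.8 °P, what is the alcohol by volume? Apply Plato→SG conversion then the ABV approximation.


SG = 259/(259 − P);  ABV = (OG − FG)·131.25
OG = 259/(259 − 14.5) = 1.0593
FG = 259/(259 − 7.8) = 1.0311
ABV = (1.0593 − 1.0311)·131.25

3.7083 % ABV


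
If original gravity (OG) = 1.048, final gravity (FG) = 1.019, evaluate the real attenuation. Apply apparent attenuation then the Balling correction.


AA = (OG−FG)/(OG−1)·100;  RA = AA·0.8192
AA = (1.048 − 1.019)/(1.048 − 1)·100 = 60.4167
RA = 60.4167·0.8192

49.4933 %


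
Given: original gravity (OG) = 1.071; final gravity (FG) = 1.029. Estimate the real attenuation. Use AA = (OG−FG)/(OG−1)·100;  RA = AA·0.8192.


AA = (1.071 − 1.029)/(1.071 − 1)·100 = 59.1549
RA = 59.1549·0.8192

48.4597 %


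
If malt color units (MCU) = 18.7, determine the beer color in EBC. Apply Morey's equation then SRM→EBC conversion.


SRM = 1.4922·MCU^0.6859;  EBC = SRM·1.97
SRM = 1.4922·18.7^0.6859 = 11.1220
EBC = 11.1220·1.97

21.9104 EBC


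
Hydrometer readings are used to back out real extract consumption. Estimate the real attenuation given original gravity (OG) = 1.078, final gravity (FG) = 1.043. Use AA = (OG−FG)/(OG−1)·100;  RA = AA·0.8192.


AA = (1.078 − 1.043)/(1.078 − 1)·100 = 44.8718
RA = 44.8718·0.8192

36.7590 %


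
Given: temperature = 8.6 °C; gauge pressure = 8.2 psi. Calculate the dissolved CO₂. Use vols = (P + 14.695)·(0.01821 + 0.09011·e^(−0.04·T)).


vols = (8.2 + 14.695)·(0.01821 + 0.09011·e^(−0.04·8.6))

1.8795 volumes


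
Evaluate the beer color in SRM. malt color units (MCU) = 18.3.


SRM = 1.4922 · MCU^0.6859
SRM = 1.4922 · 18.3^0.6859

10.9583 SRM


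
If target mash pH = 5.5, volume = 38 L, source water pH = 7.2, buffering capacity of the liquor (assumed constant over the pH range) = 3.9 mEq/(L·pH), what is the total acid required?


acid = buffering capacity · (pH_source − pH_target) · V
acid = 3.9 · (7.2 − 5.5) · 38

251.9400 mEq


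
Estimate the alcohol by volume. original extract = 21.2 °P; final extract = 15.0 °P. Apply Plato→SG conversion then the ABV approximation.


SG = 259/(259 − P);  ABV = (OG − FG)·131.25
OG = 259/(259 − 21.2) = 1.0892
FG = 259/(259 − 15.0) = 1.0615
ABV = (1.0892 − 1.0615)·131.25

3.6324 % ABV


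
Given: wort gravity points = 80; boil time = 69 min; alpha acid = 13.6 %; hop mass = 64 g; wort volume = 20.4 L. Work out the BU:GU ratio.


U = 1.65·0.000125^(GP/1000)·(1−e^(−0.04t))/4.15;  IBU = (α/100)·m·U·1000/V;  BU:GU = IBU/GP
U = 1.65·0.000125^(80/1000)·(1−e^(−0.04·69))/4.15 = 0.1815
IBU = (13.6/100)·64·0.1815·1000/20.4 = 77.4251
BU:GU = 77.4251/80

0.9678


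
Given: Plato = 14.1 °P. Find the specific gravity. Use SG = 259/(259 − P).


SG = 259/(259 − 14.1)

1.0576


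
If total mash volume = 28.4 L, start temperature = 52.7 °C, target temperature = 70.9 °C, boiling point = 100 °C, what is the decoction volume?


V_dec = V_total·(T_target − T_start)/(T_boil − T_start)
V_dec = 28.4·(70.9 − 52.7)/(100 − 52.7)

10.9277 L


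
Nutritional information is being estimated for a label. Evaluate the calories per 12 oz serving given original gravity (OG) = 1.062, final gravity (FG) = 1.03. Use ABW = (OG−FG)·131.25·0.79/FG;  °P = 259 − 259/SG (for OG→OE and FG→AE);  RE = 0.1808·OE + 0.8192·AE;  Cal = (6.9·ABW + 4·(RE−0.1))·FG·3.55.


ABW = (1.062 − 1.03)·131.25·0.79/1.03 = 3.2214
OE = 259 − 259/1.062 = 15.1205 °P
AE = 259 − 259/1.03 = 7.5437 °P
RE = 0.1808·15.1205 + 0.8192·7.5437 = 8.9136 °P
Cal = (6.9·3.2214 + 4·(8.9136−0.1))·1.03·3.55

210.1819 kcal


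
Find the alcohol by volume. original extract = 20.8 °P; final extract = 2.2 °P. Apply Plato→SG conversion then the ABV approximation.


SG = 259/(259 − P);  ABV = (OG − FG)·131.25
OG = 259/(259 − 20.8) = 1.0873
FG = 259/(259 − 2.2) = 1.0086
ABV = (1.0873 − 1.0086)·131.25

10.3365 % ABV


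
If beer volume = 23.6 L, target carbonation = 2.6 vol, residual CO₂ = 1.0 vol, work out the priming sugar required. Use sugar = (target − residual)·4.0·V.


sugar = (2.6 − 1.0)·4.0·23.6

151.0400 g


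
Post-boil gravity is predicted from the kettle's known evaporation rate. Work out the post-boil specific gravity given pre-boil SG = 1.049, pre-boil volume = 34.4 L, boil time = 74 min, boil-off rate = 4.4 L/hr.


V_post = V_pre − rate·(t/60);  SG_post = 1 + (SG_pre−1)·V_pre/V_post
V_post = 34.4 − 4.4·(74/60) = 28.9733
SG_post = 1 + (1.049 − 1)·34.4/28.9733

1.0582


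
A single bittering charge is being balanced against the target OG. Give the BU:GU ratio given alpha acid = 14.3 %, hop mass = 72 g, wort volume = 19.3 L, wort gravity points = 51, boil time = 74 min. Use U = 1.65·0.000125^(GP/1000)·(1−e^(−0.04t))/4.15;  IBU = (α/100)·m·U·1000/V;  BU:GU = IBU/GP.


U = 1.65·0.000125^(51/1000)·(1−e^(−0.04·74))/4.15 = 0.2384
IBU = (14.3/100)·72·0.2384·1000/19.3 = 127.1689
BU:GU = 127.1689/51

2.4935


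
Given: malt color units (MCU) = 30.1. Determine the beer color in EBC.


SRM = 1.4922·MCU^0.6859;  EBC = SRM·1.97
SRM = 1.4922·30.1^0.6859 = 15.4161
EBC = 15.4161·1.97

30.3698 EBC


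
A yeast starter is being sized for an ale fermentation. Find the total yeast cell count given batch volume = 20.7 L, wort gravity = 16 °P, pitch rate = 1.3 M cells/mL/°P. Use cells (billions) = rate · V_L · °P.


cells = 1.3 · 20.7 · 16

430.5600 billion cells


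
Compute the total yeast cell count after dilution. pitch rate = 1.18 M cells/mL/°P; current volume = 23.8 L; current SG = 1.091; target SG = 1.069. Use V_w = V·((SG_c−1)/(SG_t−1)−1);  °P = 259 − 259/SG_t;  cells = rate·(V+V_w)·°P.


V_w = 23.8·((1.091−1)/(1.069−1)−1) = 7.5884
V_final = 23.8 + 7.5884 = 31.3884
°P = 259 − 259/1.069 = 16.7175
cells = 1.18·31.3884·16.7175

619.1878 billion cells


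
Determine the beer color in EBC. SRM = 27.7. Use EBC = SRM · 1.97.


EBC = 27.7 · 1.97

54.5690 EBC


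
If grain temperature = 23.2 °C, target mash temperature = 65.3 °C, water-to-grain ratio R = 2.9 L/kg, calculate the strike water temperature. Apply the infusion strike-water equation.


T_strike = (0.41/R)·(T_mash − T_grain) + T_mash
T_strike = (0.41/2.9)·(65.3 − 23.2) + 65.3

71.2521 °C


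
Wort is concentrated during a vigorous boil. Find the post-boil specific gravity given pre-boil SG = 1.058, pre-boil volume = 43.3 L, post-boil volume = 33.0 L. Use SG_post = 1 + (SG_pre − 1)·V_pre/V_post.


pts_pre = (1.058 − 1)·1000 = 58.0000
pts_post = 58.0000·43.3/33.0 = 76.1030
SG_post = 1 + 76.1030/1000

1.0761


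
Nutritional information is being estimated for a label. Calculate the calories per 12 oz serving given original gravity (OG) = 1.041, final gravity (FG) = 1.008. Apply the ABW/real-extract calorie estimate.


ABW = (OG−FG)·131.25·0.79/FG;  °P = 259 − 259/SG (for OG→OE and FG→AE);  RE = 0.1808·OE + 0.8192·AE;  Cal = (6.9·ABW + 4·(RE−0.1))·FG·3.55
ABW = (1.041 − 1.008)·131.25·0.79/1.008 = 3.3945
OE = 259 − 259/1.041 = 10.2008 °P
AE = 259 − 259/1.008 = 2.0556 °P
RE = 0.1808·10.2008 + 0.8192·2.0556 = 3.5282 °P
Cal = (6.9·3.3945 + 4·(3.5282−0.1))·1.008·3.55

132.8843 kcal


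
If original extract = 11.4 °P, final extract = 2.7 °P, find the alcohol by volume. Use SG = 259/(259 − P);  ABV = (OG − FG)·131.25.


OG = 259/(259 − 11.4) = 1.0460
FG = 259/(259 − 2.7) = 1.0105
ABV = (1.0460 − 1.0105)·131.25

4.6604 % ABV


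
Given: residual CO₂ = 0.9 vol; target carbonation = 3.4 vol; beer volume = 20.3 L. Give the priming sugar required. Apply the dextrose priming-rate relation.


sugar = (target − residual)·4.0·V
sugar = (3.4 − 0.9)·4.0·20.3

203.0000 g


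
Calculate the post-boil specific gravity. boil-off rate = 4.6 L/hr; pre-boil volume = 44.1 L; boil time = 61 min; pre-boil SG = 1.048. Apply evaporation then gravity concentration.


V_post = V_pre − rate·(t/60);  SG_post = 1 + (SG_pre−1)·V_pre/V_post
V_post = 44.1 − 4.6·(61/60) = 39.4233
SG_post = 1 + (1.048 − 1)·44.1/39.4233

1.0537


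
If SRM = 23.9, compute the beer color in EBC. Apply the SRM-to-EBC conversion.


EBC = SRM · 1.97
EBC = 23.9 · 1.97

47.0830 EBC


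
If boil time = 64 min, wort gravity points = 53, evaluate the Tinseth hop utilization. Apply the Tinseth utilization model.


U = 1.65·0.000125^(GP/1000) · (1 − e^(−0.04·t))/4.15
bigness = 1.65·0.000125^(53/1000) = 1.0248
boil_factor = (1 − e^(−0.04·64))/4.15 = 0.2223
U = 1.0248 · 0.2223

0.2278


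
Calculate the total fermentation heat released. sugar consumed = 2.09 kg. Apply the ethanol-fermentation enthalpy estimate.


Q = m_sugar · 590 kJ/kg
Q = 2.09 · 590

1233.1000 kJ


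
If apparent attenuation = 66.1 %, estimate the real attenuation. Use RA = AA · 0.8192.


RA = 66.1 · 0.8192

54.1491 %


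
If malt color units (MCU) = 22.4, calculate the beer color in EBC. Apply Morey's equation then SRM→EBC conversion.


SRM = 1.4922·MCU^0.6859;  EBC = SRM·1.97
SRM = 1.4922·22.4^0.6859 = 12.5882
EBC = 12.5882·1.97

24.7987 EBC


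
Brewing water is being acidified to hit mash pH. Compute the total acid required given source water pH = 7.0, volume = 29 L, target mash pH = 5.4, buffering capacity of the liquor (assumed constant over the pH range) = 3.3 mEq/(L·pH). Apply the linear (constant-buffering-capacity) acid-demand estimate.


acid = buffering capacity · (pH_source − pH_target) · V
acid = 3.3 · (7.0 − 5.4) · 29

153.1200 mEq


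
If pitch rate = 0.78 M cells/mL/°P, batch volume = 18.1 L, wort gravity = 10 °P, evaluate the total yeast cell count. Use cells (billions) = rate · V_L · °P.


cells = 0.78 · 18.1 · 10

141.1800 billion cells


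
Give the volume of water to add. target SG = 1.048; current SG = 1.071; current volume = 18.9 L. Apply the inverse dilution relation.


V_water = V·((SG_curr − 1)/(SG_target − 1) − 1)
V_water = 18.9·((1.071 − 1)/(1.048 − 1) − 1)

9.0562 L


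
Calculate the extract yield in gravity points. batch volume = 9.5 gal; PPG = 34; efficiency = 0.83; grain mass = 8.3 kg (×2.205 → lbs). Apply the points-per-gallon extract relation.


points = lbs × PPG × eff / vol
lbs = 8.3 × 2.205 = 18.3015
points = 18.3015 × 34 × 0.83 / 9.5

54.3651 points


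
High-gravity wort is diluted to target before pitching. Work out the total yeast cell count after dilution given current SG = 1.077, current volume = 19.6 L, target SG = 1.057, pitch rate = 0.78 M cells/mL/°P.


V_w = V·((SG_c−1)/(SG_t−1)−1);  °P = 259 − 259/SG_t;  cells = rate·(V+V_w)·°P
V_w = 19.6·((1.077−1)/(1.057−1)−1) = 6.8772
V_final = 19.6 + 6.8772 = 26.4772
°P = 259 − 259/1.057 = 13.9669
cells = 0.78·26.4772·13.9669

288.4471 billion cells


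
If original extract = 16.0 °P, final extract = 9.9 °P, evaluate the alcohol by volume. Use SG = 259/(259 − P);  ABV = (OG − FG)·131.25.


OG = 259/(259 − 16.0) = 1.0658
FG = 259/(259 − 9.9) = 1.0397
ABV = (1.0658 − 1.0397)·131.25

3.4257 % ABV


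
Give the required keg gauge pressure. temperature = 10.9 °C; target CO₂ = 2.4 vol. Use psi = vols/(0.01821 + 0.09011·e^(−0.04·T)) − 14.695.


psi = 2.4/(0.01821 + 0.09011·e^(−0.04·10.9)) − 14.695

16.6871 psi


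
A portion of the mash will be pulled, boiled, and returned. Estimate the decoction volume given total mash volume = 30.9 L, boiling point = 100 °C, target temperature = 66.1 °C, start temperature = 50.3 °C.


V_dec = V_total·(T_target − T_start)/(T_boil − T_start)
V_dec = 30.9·(66.1 − 50.3)/(100 − 50.3)

9.8233 L


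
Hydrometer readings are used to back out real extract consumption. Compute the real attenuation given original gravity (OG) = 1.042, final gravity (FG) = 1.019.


AA = (OG−FG)/(OG−1)·100;  RA = AA·0.8192
AA = (1.042 − 1.019)/(1.042 − 1)·100 = 54.7619
RA = 54.7619·0.8192

44.8610 %


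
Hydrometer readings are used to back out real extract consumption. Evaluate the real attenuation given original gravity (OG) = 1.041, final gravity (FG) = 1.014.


AA = (OG−FG)/(OG−1)·100;  RA = AA·0.8192
AA = (1.041 − 1.014)/(1.041 − 1)·100 = 65.8537
RA = 65.8537·0.8192

53.9473 %


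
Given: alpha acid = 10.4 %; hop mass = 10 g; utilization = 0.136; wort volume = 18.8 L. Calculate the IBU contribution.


IBU = (α/100)·mass·U·1000 / V
IBU = (10.4/100)·10·0.136·1000 / 18.8

7.5234 IBU


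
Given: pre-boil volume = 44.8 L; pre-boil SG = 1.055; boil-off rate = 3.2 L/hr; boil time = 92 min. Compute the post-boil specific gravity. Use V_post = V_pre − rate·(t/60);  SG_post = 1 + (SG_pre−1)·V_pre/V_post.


V_post = 44.8 − 3.2·(92/60) = 39.8933
SG_post = 1 + (1.055 − 1)·44.8/39.8933

1.0618


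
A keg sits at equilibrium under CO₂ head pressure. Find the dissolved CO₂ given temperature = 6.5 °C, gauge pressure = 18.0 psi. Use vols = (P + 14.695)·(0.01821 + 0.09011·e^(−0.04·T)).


vols = (18.0 + 14.695)·(0.01821 + 0.09011·e^(−0.04·6.5))

2.8670 volumes


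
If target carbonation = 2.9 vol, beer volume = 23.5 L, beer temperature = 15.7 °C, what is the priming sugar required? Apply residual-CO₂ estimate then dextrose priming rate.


residual = 14.695·(0.01821 + 0.09011·e^(−0.04·T));  sugar = (target − residual)·4.0·V
residual = 14.695·(0.01821 + 0.09011·e^(−0.04·15.7)) = 0.9742
sugar = (2.9 − 0.9742)·4.0·23.5

181.0207 g


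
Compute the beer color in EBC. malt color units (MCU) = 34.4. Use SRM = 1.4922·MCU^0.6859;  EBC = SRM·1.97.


SRM = 1.4922·34.4^0.6859 = 16.8948
EBC = 16.8948·1.97

33.2827 EBC


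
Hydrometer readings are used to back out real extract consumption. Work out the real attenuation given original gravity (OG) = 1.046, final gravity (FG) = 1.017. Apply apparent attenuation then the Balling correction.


AA = (OG−FG)/(OG−1)·100;  RA = AA·0.8192
AA = (1.046 − 1.017)/(1.046 − 1)·100 = 63.0435
RA = 63.0435·0.8192

51.6452 %


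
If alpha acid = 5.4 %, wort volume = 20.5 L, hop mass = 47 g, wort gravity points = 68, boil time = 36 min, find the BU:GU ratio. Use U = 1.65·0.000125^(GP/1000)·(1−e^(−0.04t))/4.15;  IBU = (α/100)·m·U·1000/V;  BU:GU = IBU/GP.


U = 1.65·0.000125^(68/1000)·(1−e^(−0.04·36))/4.15 = 0.1647
IBU = (5.4/100)·47·0.1647·1000/20.5 = 20.3859
BU:GU = 20.3859/68

0.2998


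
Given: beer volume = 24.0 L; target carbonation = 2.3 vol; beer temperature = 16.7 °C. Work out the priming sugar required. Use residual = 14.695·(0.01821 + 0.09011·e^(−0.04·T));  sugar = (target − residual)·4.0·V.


residual = 14.695·(0.01821 + 0.09011·e^(−0.04·16.7)) = 0.9465
sugar = (2.3 − 0.9465)·4.0·24.0

129.9322 g


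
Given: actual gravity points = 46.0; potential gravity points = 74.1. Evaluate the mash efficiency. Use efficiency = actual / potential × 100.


efficiency = 46.0 / 74.1 × 100

62.0783 %


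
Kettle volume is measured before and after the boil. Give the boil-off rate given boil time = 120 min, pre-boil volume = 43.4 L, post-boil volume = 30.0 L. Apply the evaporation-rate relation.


rate = (V_pre − V_post) / (t_min/60)
rate = (43.4 − 30.0) / (120/60)

6.7000 L/hr


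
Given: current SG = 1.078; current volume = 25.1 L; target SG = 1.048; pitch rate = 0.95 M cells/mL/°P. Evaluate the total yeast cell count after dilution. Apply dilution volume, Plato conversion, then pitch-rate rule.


V_w = V·((SG_c−1)/(SG_t−1)−1);  °P = 259 − 259/SG_t;  cells = rate·(V+V_w)·°P
V_w = 25.1·((1.078−1)/(1.048−1)−1) = 15.6875
V_final = 25.1 + 15.6875 = 40.7875
°P = 259 − 259/1.048 = 11.8626
cells = 0.95·40.7875·11.8626

459.6533 billion cells


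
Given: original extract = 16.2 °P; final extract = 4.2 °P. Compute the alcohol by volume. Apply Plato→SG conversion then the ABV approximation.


SG = 259/(259 − P);  ABV = (OG − FG)·131.25
OG = 259/(259 − 16.2) = 1.0667
FG = 259/(259 − 4.2) = 1.0165
ABV = (1.0667 − 1.0165)·131.25

6.5937 % ABV


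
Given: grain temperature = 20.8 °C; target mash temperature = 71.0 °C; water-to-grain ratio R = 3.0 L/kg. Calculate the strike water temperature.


T_strike = (0.41/R)·(T_mash − T_grain) + T_mash
T_strike = (0.41/3.0)·(71.0 − 20.8) + 71.0

77.8607 °C


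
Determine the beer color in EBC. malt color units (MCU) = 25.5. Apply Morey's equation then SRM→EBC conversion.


SRM = 1.4922·MCU^0.6859;  EBC = SRM·1.97
SRM = 1.4922·25.5^0.6859 = 13.7586
EBC = 13.7586·1.97

27.1044 EBC


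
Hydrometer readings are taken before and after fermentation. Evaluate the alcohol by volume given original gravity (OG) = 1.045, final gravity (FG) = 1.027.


ABV = (OG − FG) · 131.25
ABV = (1.045 − 1.027) · 131.25

2.3625 % ABV


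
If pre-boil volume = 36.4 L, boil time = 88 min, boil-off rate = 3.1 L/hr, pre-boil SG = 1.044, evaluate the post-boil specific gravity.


V_post = V_pre − rate·(t/60);  SG_post = 1 + (SG_pre−1)·V_pre/V_post
V_post = 36.4 − 3.1·(88/60) = 31.8533
SG_post = 1 + (1.044 − 1)·36.4/31.8533

1.0503


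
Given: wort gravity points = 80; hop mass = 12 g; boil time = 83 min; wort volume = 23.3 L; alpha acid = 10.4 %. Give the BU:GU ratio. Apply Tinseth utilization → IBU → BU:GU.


U = 1.65·0.000125^(GP/1000)·(1−e^(−0.04t))/4.15;  IBU = (α/100)·m·U·1000/V;  BU:GU = IBU/GP
U = 1.65·0.000125^(80/1000)·(1−e^(−0.04·83))/4.15 = 0.1867
IBU = (10.4/100)·12·0.1867·1000/23.3 = 10.0013
BU:GU = 10.0013/80

0.1250


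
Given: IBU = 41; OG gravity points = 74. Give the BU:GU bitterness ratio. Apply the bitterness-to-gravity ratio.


BU:GU = IBU / OG_points
BU:GU = 41 / 74

0.5541


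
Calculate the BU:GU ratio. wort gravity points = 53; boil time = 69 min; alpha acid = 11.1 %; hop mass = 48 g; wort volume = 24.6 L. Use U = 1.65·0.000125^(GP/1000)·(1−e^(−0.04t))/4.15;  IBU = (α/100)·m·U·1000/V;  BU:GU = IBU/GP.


U = 1.65·0.000125^(53/1000)·(1−e^(−0.04·69))/4.15 = 0.2313
IBU = (11.1/100)·48·0.2313·1000/24.6 = 50.0963
BU:GU = 50.0963/53

0.9452


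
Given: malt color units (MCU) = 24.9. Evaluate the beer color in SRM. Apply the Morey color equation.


SRM = 1.4922 · MCU^0.6859
SRM = 1.4922 · 24.9^0.6859

13.5357 SRM


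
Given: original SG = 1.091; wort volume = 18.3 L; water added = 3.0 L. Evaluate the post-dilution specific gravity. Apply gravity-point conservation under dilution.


SG_new = 1 + (SG_old − 1)·V_old/(V_old + V_water)
pts = (1.091 − 1)·1000·18.3/(18.3 + 3.0) = 78.1831
SG_new = 1 + 78.1831/1000

1.0782


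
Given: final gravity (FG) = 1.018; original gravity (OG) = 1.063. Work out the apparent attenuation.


AA = (OG − FG)/(OG − 1) · 100
AA = (1.063 − 1.018)/(1.063 − 1) · 100

71.4286 %


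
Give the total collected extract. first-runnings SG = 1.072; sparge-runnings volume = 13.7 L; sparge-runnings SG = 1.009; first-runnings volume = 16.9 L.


total = Σ (SG_i − 1)·1000·V_i
first = (1.072 − 1)·1000·16.9 = 1216.8000
sparge = (1.009 − 1)·1000·13.7 = 123.3000
total = 1216.8000 + 123.3000

1340.1000 gravity·L


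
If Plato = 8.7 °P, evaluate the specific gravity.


SG = 259/(259 − P)
SG = 259/(259 − 8.7)

1.0348


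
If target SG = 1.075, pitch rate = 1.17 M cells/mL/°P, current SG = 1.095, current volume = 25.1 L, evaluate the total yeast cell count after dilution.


V_w = V·((SG_c−1)/(SG_t−1)−1);  °P = 259 − 259/SG_t;  cells = rate·(V+V_w)·°P
V_w = 25.1·((1.095−1)/(1.075−1)−1) = 6.6933
V_final = 25.1 + 6.6933 = 31.7933
°P = 259 − 259/1.075 = 18.0698
cells = 1.17·31.7933·18.0698

672.1628 billion cells


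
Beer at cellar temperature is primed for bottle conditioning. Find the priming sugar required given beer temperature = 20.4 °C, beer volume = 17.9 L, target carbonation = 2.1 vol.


residual = 14.695·(0.01821 + 0.09011·e^(−0.04·T));  sugar = (target − residual)·4.0·V
residual = 14.695·(0.01821 + 0.09011·e^(−0.04·20.4)) = 0.8531
sugar = (2.1 − 0.8531)·4.0·17.9

89.2753 g


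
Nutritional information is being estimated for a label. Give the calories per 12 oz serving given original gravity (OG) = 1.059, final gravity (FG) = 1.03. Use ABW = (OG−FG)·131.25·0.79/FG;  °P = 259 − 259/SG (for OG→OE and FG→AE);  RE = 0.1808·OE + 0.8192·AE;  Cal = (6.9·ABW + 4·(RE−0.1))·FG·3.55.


ABW = (1.059 − 1.03)·131.25·0.79/1.03 = 2.9194
OE = 259 − 259/1.059 = 14.4297 °P
AE = 259 − 259/1.03 = 7.5437 °P
RE = 0.1808·14.4297 + 0.8192·7.5437 = 8.7887 °P
Cal = (6.9·2.9194 + 4·(8.7887−0.1))·1.03·3.55

200.7354 kcal


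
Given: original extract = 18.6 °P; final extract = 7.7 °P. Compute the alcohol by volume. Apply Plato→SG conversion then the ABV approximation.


SG = 259/(259 − P);  ABV = (OG − FG)·131.25
OG = 259/(259 − 18.6) = 1.0774
FG = 259/(259 − 7.7) = 1.0306
ABV = (1.0774 − 1.0306)·131.25

6.1334 % ABV


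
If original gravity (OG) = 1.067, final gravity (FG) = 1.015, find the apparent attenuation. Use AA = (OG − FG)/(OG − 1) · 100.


AA = (1.067 − 1.015)/(1.067 − 1) · 100

77.6119 %


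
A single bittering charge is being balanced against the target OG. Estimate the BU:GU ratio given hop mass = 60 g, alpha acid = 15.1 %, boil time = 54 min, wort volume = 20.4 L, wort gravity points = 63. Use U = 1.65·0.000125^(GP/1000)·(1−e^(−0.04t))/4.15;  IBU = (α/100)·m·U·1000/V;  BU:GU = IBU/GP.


U = 1.65·0.000125^(63/1000)·(1−e^(−0.04·54))/4.15 = 0.1997
IBU = (15.1/100)·60·0.1997·1000/20.4 = 88.6794
BU:GU = 88.6794/63

1.4076


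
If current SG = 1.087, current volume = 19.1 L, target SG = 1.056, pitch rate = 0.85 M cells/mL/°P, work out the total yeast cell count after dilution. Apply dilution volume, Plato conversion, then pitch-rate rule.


V_w = V·((SG_c−1)/(SG_t−1)−1);  °P = 259 − 259/SG_t;  cells = rate·(V+V_w)·°P
V_w = 19.1·((1.087−1)/(1.056−1)−1) = 10.5732
V_final = 19.1 + 10.5732 = 29.6732
°P = 259 − 259/1.056 = 13.7348
cells = 0.85·29.6732·13.7348

346.4235 billion cells


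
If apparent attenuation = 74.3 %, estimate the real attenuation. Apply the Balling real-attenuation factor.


RA = AA · 0.8192
RA = 74.3 · 0.8192

60.8666 %


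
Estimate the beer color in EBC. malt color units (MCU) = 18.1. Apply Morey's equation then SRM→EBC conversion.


SRM = 1.4922·MCU^0.6859;  EBC = SRM·1.97
SRM = 1.4922·18.1^0.6859 = 10.8760
EBC = 10.8760·1.97

21.4257 EBC


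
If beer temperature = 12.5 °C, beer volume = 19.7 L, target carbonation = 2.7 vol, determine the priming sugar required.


residual = 14.695·(0.01821 + 0.09011·e^(−0.04·T));  sugar = (target − residual)·4.0·V
residual = 14.695·(0.01821 + 0.09011·e^(−0.04·12.5)) = 1.0707
sugar = (2.7 − 1.0707)·4.0·19.7

128.3854 g


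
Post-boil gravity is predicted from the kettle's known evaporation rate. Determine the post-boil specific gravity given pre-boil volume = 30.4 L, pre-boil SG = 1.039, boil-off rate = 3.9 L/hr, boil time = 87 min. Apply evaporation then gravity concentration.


V_post = V_pre − rate·(t/60);  SG_post = 1 + (SG_pre−1)·V_pre/V_post
V_post = 30.4 − 3.9·(87/60) = 24.7450
SG_post = 1 + (1.039 − 1)·30.4/24.7450

1.0479


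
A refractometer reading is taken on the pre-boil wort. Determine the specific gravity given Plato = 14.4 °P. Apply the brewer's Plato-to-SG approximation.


SG = 259/(259 − P)
SG = 259/(259 − 14.4)

1.0589


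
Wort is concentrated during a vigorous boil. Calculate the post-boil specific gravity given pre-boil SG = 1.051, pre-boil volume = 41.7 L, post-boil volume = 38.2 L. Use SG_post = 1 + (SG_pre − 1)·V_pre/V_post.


pts_pre = (1.051 − 1)·1000 = 51.0000
pts_post = 51.0000·41.7/38.2 = 55.6728
SG_post = 1 + 55.6728/1000

1.0557


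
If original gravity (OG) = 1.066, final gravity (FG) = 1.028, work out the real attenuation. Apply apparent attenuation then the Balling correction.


AA = (OG−FG)/(OG−1)·100;  RA = AA·0.8192
AA = (1.066 − 1.028)/(1.066 − 1)·100 = 57.5758
RA = 57.5758·0.8192

47.1661 %


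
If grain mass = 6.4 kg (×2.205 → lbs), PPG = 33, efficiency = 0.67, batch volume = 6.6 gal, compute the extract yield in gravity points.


points = lbs × PPG × eff / vol
lbs = 6.4 × 2.205 = 14.1120
points = 14.1120 × 33 × 0.67 / 6.6

47.2752 points


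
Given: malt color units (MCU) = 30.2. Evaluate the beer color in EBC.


SRM = 1.4922·MCU^0.6859;  EBC = SRM·1.97
SRM = 1.4922·30.2^0.6859 = 15.4513
EBC = 15.4513·1.97

30.4390 EBC


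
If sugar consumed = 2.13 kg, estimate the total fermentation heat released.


Q = m_sugar · 590 kJ/kg
Q = 2.13 · 590

1256.7000 kJ


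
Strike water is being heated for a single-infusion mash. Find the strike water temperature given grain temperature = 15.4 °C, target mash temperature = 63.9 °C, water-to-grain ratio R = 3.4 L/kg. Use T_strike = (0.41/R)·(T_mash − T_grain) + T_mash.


T_strike = (0.41/3.4)·(63.9 − 15.4) + 63.9

69.7485 °C


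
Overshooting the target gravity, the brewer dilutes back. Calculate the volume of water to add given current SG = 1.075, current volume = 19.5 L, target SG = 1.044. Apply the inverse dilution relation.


V_water = V·((SG_curr − 1)/(SG_target − 1) − 1)
V_water = 19.5·((1.075 − 1)/(1.044 − 1) − 1)

13.7386 L


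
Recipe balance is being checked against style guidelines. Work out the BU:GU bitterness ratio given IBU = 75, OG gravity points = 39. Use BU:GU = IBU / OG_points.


BU:GU = 75 / 39

1.9231


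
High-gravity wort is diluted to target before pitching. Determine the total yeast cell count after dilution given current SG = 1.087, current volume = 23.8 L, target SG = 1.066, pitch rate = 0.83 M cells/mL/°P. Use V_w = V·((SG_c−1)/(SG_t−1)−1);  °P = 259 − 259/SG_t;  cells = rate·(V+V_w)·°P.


V_w = 23.8·((1.087−1)/(1.066−1)−1) = 7.5727
V_final = 23.8 + 7.5727 = 31.3727
°P = 259 − 259/1.066 = 16.0356
cells = 0.83·31.3727·16.0356

417.5581 billion cells


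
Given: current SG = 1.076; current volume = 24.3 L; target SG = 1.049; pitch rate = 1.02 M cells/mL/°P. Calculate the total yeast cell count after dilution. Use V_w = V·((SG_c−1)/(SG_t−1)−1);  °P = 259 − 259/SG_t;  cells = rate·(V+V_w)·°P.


V_w = 24.3·((1.076−1)/(1.049−1)−1) = 13.3898
V_final = 24.3 + 13.3898 = 37.6898
°P = 259 − 259/1.049 = 12.0982
cells = 1.02·37.6898·12.0982

465.0978 billion cells


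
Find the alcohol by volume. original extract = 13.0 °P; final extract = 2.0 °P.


SG = 259/(259 − P);  ABV = (OG − FG)·131.25
OG = 259/(259 − 13.0) = 1.0528
FG = 259/(259 − 2.0) = 1.0078
ABV = (1.0528 − 1.0078)·131.25

5.9146 % ABV


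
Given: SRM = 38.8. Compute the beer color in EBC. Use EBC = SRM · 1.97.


EBC = 38.8 · 1.97

76.4360 EBC


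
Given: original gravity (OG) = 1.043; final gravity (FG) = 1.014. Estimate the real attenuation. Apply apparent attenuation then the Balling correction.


AA = (OG−FG)/(OG−1)·100;  RA = AA·0.8192
AA = (1.043 − 1.014)/(1.043 − 1)·100 = 67.4419
RA = 67.4419·0.8192

55.2484 %


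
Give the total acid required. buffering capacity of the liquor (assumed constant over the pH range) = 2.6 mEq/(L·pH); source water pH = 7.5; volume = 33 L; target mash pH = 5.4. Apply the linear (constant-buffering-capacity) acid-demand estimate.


acid = buffering capacity · (pH_source − pH_target) · V
acid = 2.6 · (7.5 − 5.4) · 33

180.1800 mEq


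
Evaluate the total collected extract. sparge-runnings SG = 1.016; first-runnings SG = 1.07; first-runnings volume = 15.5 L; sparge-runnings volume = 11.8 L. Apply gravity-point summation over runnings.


total = Σ (SG_i − 1)·1000·V_i
first = (1.07 − 1)·1000·15.5 = 1085.0000
sparge = (1.016 − 1)·1000·11.8 = 188.8000
total = 1085.0000 + 188.8000

1273.8000 gravity·L


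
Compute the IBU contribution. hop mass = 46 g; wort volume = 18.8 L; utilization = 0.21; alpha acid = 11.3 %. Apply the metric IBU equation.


IBU = (α/100)·mass·U·1000 / V
IBU = (11.3/100)·46·0.21·1000 / 18.8

58.0628 IBU


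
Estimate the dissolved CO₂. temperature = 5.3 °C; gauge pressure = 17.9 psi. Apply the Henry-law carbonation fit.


vols = (P + 14.695)·(0.01821 + 0.09011·e^(−0.04·T))
vols = (17.9 + 14.695)·(0.01821 + 0.09011·e^(−0.04·5.3))

2.9696 volumes


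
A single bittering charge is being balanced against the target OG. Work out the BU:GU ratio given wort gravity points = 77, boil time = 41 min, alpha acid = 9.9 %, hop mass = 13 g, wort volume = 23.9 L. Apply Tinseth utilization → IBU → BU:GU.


U = 1.65·0.000125^(GP/1000)·(1−e^(−0.04t))/4.15;  IBU = (α/100)·m·U·1000/V;  BU:GU = IBU/GP
U = 1.65·0.000125^(77/1000)·(1−e^(−0.04·41))/4.15 = 0.1604
IBU = (9.9/100)·13·0.1604·1000/23.9 = 8.6382
BU:GU = 8.6382/77

0.1122


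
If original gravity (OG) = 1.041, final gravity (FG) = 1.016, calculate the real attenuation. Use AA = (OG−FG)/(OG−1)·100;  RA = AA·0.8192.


AA = (1.041 − 1.016)/(1.041 − 1)·100 = 60.9756
RA = 60.9756·0.8192

49.9512 %


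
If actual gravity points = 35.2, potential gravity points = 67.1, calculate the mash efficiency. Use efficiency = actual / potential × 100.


efficiency = 35.2 / 67.1 × 100

52.4590 %


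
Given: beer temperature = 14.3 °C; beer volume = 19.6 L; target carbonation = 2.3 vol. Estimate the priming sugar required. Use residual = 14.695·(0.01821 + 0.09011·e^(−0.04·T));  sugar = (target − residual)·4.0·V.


residual = 14.695·(0.01821 + 0.09011·e^(−0.04·14.3)) = 1.0149
sugar = (2.3 − 1.0149)·4.0·19.6

100.7480 g


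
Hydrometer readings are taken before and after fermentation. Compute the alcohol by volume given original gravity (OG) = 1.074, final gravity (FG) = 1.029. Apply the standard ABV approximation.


ABV = (OG − FG) · 131.25
ABV = (1.074 − 1.029) · 131.25

5.9063 % ABV


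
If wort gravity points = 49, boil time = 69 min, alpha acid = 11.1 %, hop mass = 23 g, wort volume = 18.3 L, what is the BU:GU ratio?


U = 1.65·0.000125^(GP/1000)·(1−e^(−0.04t))/4.15;  IBU = (α/100)·m·U·1000/V;  BU:GU = IBU/GP
U = 1.65·0.000125^(49/1000)·(1−e^(−0.04·69))/4.15 = 0.2398
IBU = (11.1/100)·23·0.2398·1000/18.3 = 33.4494
BU:GU = 33.4494/49

0.6826


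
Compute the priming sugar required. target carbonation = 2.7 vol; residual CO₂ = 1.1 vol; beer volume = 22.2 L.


sugar = (target − residual)·4.0·V
sugar = (2.7 − 1.1)·4.0·22.2

142.0800 g


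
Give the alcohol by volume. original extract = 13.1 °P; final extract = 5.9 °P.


SG = 259/(259 − P);  ABV = (OG − FG)·131.25
OG = 259/(259 − 13.1) = 1.0533
FG = 259/(259 − 5.9) = 1.0233
ABV = (1.0533 − 1.0233)·131.25

3.9326 % ABV


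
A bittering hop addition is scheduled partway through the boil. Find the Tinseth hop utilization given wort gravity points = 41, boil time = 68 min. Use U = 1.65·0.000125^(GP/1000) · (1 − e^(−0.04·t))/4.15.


bigness = 1.65·0.000125^(41/1000) = 1.1415
boil_factor = (1 − e^(−0.04·68))/4.15 = 0.2251
U = 1.1415 · 0.2251

0.2569


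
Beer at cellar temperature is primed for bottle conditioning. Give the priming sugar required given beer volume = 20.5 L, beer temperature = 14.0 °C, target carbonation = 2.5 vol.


residual = 14.695·(0.01821 + 0.09011·e^(−0.04·T));  sugar = (target − residual)·4.0·V
residual = 14.695·(0.01821 + 0.09011·e^(−0.04·14.0)) = 1.0240
sugar = (2.5 − 1.0240)·4.0·20.5

121.0343 g


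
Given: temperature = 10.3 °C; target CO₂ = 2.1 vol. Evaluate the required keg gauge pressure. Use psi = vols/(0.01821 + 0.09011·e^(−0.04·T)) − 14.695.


psi = 2.1/(0.01821 + 0.09011·e^(−0.04·10.3)) − 14.695

12.2654 psi


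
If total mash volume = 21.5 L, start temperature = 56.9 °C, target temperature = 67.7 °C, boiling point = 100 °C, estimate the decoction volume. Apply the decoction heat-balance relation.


V_dec = V_total·(T_target − T_start)/(T_boil − T_start)
V_dec = 21.5·(67.7 − 56.9)/(100 − 56.9)

5.3875 L


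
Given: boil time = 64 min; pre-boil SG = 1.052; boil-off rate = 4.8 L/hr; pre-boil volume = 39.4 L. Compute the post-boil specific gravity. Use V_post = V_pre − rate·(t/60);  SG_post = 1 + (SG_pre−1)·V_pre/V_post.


V_post = 39.4 − 4.8·(64/60) = 34.2800
SG_post = 1 + (1.052 − 1)·39.4/34.2800

1.0598


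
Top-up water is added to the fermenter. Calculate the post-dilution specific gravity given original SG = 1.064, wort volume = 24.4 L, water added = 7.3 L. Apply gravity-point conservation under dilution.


SG_new = 1 + (SG_old − 1)·V_old/(V_old + V_water)
pts = (1.064 − 1)·1000·24.4/(24.4 + 7.3) = 49.2618
SG_new = 1 + 49.2618/1000

1.0493


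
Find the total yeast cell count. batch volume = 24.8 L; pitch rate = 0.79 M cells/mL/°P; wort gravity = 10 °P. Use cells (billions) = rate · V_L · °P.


cells = 0.79 · 24.8 · 10

195.9200 billion cells


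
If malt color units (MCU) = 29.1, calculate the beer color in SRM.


SRM = 1.4922 · MCU^0.6859
SRM = 1.4922 · 29.1^0.6859

15.0630 SRM


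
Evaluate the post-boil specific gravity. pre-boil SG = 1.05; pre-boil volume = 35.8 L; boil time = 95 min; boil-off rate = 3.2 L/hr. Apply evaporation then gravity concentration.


V_post = V_pre − rate·(t/60);  SG_post = 1 + (SG_pre−1)·V_pre/V_post
V_post = 35.8 − 3.2·(95/60) = 30.7333
SG_post = 1 + (1.05 − 1)·35.8/30.7333

1.0582


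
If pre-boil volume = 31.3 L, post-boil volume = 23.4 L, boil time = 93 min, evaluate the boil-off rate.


rate = (V_pre − V_post) / (t_min/60)
rate = (31.3 − 23.4) / (93/60)

5.0968 L/hr


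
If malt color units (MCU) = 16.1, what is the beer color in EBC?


SRM = 1.4922·MCU^0.6859;  EBC = SRM·1.97
SRM = 1.4922·16.1^0.6859 = 10.0367
EBC = 10.0367·1.97

19.7722 EBC


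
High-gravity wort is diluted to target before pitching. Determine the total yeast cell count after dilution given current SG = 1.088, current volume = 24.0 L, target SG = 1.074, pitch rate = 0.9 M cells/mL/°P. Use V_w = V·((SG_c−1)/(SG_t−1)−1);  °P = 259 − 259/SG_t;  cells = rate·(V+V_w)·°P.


V_w = 24.0·((1.088−1)/(1.074−1)−1) = 4.5405
V_final = 24.0 + 4.5405 = 28.5405
°P = 259 − 259/1.074 = 17.8454
cells = 0.9·28.5405·17.8454

458.3866 billion cells


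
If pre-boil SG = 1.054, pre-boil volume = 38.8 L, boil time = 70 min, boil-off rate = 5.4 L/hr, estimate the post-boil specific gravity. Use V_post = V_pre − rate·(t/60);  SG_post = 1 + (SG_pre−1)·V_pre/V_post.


V_post = 38.8 − 5.4·(70/60) = 32.5000
SG_post = 1 + (1.054 − 1)·38.8/32.5000

1.0645


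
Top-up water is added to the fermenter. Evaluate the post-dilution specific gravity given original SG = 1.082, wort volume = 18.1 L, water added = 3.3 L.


SG_new = 1 + (SG_old − 1)·V_old/(V_old + V_water)
pts = (1.082 − 1)·1000·18.1/(18.1 + 3.3) = 69.3551
SG_new = 1 + 69.3551/1000

1.0694


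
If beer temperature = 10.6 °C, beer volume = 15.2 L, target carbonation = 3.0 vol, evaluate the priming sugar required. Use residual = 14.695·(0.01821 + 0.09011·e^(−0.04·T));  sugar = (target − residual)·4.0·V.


residual = 14.695·(0.01821 + 0.09011·e^(−0.04·10.6)) = 1.1342
sugar = (3.0 − 1.1342)·4.0·15.2

113.4429 g


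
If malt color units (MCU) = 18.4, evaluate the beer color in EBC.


SRM = 1.4922·MCU^0.6859;  EBC = SRM·1.97
SRM = 1.4922·18.4^0.6859 = 10.9993
EBC = 10.9993·1.97

21.6686 EBC


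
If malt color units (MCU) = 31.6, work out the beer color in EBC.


SRM = 1.4922·MCU^0.6859;  EBC = SRM·1.97
SRM = 1.4922·31.6^0.6859 = 15.9390
EBC = 15.9390·1.97

31.3999 EBC


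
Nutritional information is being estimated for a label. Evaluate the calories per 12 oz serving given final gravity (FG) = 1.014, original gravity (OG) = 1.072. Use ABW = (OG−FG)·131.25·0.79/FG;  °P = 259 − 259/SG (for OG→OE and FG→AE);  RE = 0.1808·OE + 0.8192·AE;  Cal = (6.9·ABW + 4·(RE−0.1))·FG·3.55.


ABW = (1.072 − 1.014)·131.25·0.79/1.014 = 5.9308
OE = 259 − 259/1.072 = 17.3955 °P
AE = 259 − 259/1.014 = 3.5759 °P
RE = 0.1808·17.3955 + 0.8192·3.5759 = 6.0745 °P
Cal = (6.9·5.9308 + 4·(6.0745−0.1))·1.014·3.55

233.3358 kcal


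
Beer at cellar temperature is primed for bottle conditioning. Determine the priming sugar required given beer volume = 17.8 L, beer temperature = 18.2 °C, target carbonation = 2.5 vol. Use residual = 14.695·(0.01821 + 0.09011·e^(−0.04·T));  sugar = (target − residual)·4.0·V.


residual = 14.695·(0.01821 + 0.09011·e^(−0.04·18.2)) = 0.9070
sugar = (2.5 − 0.9070)·4.0·17.8

113.4215 g


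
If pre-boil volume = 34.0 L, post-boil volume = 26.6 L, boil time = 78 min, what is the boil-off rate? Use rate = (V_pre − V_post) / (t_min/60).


rate = (34.0 − 26.6) / (78/60)

5.6923 L/hr
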